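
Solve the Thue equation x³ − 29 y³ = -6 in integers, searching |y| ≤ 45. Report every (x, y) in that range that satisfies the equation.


The equation is x³ - 29y³ = -6. For fixed y, x³ = 29·y³ − 6, so a solution requires the RHS to be a perfect cube.
Strategy: iterate y from -45 to 45, compute RHS = 29·y³ − 6, and check whether it is a (positive or negative) perfect cube.
Check small values of y:
  y = 0: RHS = -6 is not a perfect cube.
  y = 1: RHS = 23 is not a perfect cube.
  y = -1: RHS = -35 is not a perfect cube.
  y = 2: RHS = 226 is not a perfect cube.
  y = -2: RHS = -238 is not a perfect cube.
  y = 3: RHS = 777 is not a perfect cube.
  y = -3: RHS = -789 is not a perfect cube.
Continuing the search up to |y| = 45 finds no solutions either.
No (x, y) in the scanned range satisfies the equation.

No integer solutions with |y| ≤ 45.


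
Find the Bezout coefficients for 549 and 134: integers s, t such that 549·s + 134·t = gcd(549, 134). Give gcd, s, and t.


Euclidean algorithm on (549, 134) — divide until remainder is 0:
  549 = 4 · 134 + 13
  134 = 10 · 13 + 4
  13 = 3 · 4 + 1
  4 = 4 · 1 + 0
gcd(549, 134) = 1.
Track Bezout coefficients alongside the remainders: start with r₀ = 549 = a·1 + b·0 (s = 1, t = 0) and r₁ = 134 = a·0 + b·1 (s = 0, t = 1); each new remainder r_{k+1} = r_{k-1} − q_k·r_k inherits s_{k+1} = s_{k-1} − q_k·s_k, t_{k+1} = t_{k-1} − q_k·t_k, so r_k = a·s_k + b·t_k at every step:
  q = 4: r = 13, s = 1 − 4·0 = 1, t = 0 − 4·1 = -4  (check: 549·1 + 134·(-4) = 13)
  q = 10: r = 4, s = 0 − 10·1 = -10, t = 1 − 10·(-4) = 41  (check: 549·(-10) + 134·41 = 4)
  q = 3: r = 1, s = 1 − 3·(-10) = 31, t = -4 − 3·41 = -127  (check: 549·31 + 134·(-127) = 1)
The row with r = 1 (the gcd) gives the Bezout coefficients s = 31, t = -127.
Result: 549 · (31) + 134 · (-127) = 1.

gcd(549, 134) = 1; s = 31, t = -127 (check: 549·31 + 134·(-127) = 1).


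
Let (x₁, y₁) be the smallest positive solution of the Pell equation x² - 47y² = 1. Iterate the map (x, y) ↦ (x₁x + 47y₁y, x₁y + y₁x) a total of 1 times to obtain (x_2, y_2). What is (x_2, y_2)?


Step 1: Find the fundamental solution (x₁, y₁) of x² - 47y² = 1.
  Expand √47 as a continued fraction. a₀ = ⌊√47⌋ = 6; iterate m_{k+1} = d_k·a_k − m_k, d_{k+1} = (47 − m_{k+1}²)/d_k, a_{k+1} = ⌊(a₀ + m_{k+1})/d_{k+1}⌋ (starting m₀ = 0, d₀ = 1), with convergents p_k = a_k·p_{k-1} + p_{k-2}, q_k = a_k·q_{k-1} + q_{k-2} (p₋₁ = 1, q₋₁ = 0):
  k = 0: a₀ = 6; p₀/q₀ = 6/1; p₀² − 47·q₀² = 36 − 47 = -11.
  k = 1: m = 6, d = 11, a = ⌊(6 + 6)/11⌋ = 1; p/q = (1·6 + 1)/(1·1 + 0) = 7/1; p² − 47·q² = 49 − 47 = 2.
  k = 2: m = 5, d = 2, a = ⌊(6 + 5)/2⌋ = 5; p/q = (5·7 + 6)/(5·1 + 1) = 41/6; p² − 47·q² = 1681 − 1692 = -11.
  k = 3: m = 5, d = 11, a = ⌊(6 + 5)/11⌋ = 1; p/q = (1·41 + 7)/(1·6 + 1) = 48/7; p² − 47·q² = 2304 − 2303 = 1.
  The first convergent with p² − 47·q² = 1 gives the fundamental solution (x₁, y₁) = (48, 7).
Step 2: Apply the recurrence (x_{n+1}, y_{n+1}) = (x₁x_n + 47y₁y_n, x₁y_n + y₁x_n) repeatedly.
  From (x_1, y_1) = (48, 7): x_2 = 48·48 + 47·7·7 = 4607; y_2 = 48·7 + 7·48 = 672.
Step 3: Verify x_2² - 47·y_2² = 21224449 - 21224448 = 1 (should be 1). ✓

(x_1, y_1) = (48, 7); (x_2, y_2) = (4607, 672).


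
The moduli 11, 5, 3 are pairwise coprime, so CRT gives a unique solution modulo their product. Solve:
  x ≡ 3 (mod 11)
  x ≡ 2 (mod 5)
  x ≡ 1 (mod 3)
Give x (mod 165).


Moduli 11, 5, 3 are pairwise coprime; by CRT there is a unique solution modulo M = 11 · 5 · 3 = 165.
Solve pairwise, accumulating the modulus:
  Start with x ≡ 3 (mod 11).
  Combine with x ≡ 2 (mod 5): since gcd(11, 5) = 1, we get a unique residue mod 55.
    Write x = 3 + 11·t and substitute into x ≡ 2 (mod 5): 11·t ≡ 2 − 3 = -1 (mod 5).
    Reduce coefficients mod 5: 1·t ≡ 4 (mod 5).
    So t ≡ 4 (mod 5).
    Then x = 3 + 11·4 = 47, valid modulo lcm(11, 5) = 55: x ≡ 47 (mod 55).
  Combine with x ≡ 1 (mod 3): since gcd(55, 3) = 1, we get a unique residue mod 165.
    Write x = 47 + 55·t and substitute into x ≡ 1 (mod 3): 55·t ≡ 1 − 47 = -46 (mod 3).
    Reduce coefficients mod 3: 1·t ≡ 2 (mod 3).
    So t ≡ 2 (mod 3).
    Then x = 47 + 55·2 = 157, valid modulo lcm(55, 3) = 165: x ≡ 157 (mod 165).
Verify: 157 mod 11 = 3 ✓, 157 mod 5 = 2 ✓, 157 mod 3 = 1 ✓.

x ≡ 157 (mod 165).


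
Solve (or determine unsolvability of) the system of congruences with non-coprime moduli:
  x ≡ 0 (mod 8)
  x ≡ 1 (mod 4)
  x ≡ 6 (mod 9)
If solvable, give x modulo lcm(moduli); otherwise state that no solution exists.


Moduli 8, 4, 9 are not pairwise coprime, so CRT works modulo lcm(m_i) when all pairwise compatibility conditions hold.
Pairwise compatibility: gcd(m_i, m_j) must divide a_i - a_j for every pair.
Merge one congruence at a time:
  Start: x ≡ 0 (mod 8).
  Combine with x ≡ 1 (mod 4): gcd(8, 4) = 4, and 1 - 0 = 1 is NOT divisible by 4.
    ⇒ system is inconsistent (no integer solution).

No solution (the system is inconsistent).


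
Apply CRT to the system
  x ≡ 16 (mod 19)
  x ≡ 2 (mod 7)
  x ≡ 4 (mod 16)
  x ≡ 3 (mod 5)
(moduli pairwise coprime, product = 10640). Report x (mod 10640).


Product of moduli M = 19 · 7 · 16 · 5 = 10640.
Merge one congruence at a time:
  Start: x ≡ 16 (mod 19).
  Combine with x ≡ 2 (mod 7); new modulus lcm = 133.
    Write x = 16 + 19·t and substitute into x ≡ 2 (mod 7): 19·t ≡ 2 − 16 = -14 (mod 7).
    Reduce coefficients mod 7: 5·t ≡ 0 (mod 7).
    The inverse of 5 mod 7 is 3 (since 5·3 = 15 = 2·7 + 1), so t ≡ 3·0 = 0 ≡ 0 (mod 7).
    Then x = 16 + 19·0 = 16, valid modulo lcm(19, 7) = 133: x ≡ 16 (mod 133).
  Combine with x ≡ 4 (mod 16); new modulus lcm = 2128.
    Write x = 16 + 133·t and substitute into x ≡ 4 (mod 16): 133·t ≡ 4 − 16 = -12 (mod 16).
    Reduce coefficients mod 16: 5·t ≡ 4 (mod 16).
    The inverse of 5 mod 16 is 13 (since 5·13 = 65 = 4·16 + 1), so t ≡ 13·4 = 52 ≡ 4 (mod 16).
    Then x = 16 + 133·4 = 548, valid modulo lcm(133, 16) = 2128: x ≡ 548 (mod 2128).
  Combine with x ≡ 3 (mod 5); new modulus lcm = 10640.
    Write x = 548 + 2128·t and substitute into x ≡ 3 (mod 5): 2128·t ≡ 3 − 548 = -545 (mod 5).
    Reduce coefficients mod 5: 3·t ≡ 0 (mod 5).
    The inverse of 3 mod 5 is 2 (since 3·2 = 6 = 1·5 + 1), so t ≡ 2·0 = 0 ≡ 0 (mod 5).
    Then x = 548 + 2128·0 = 548, valid modulo lcm(2128, 5) = 10640: x ≡ 548 (mod 10640).
Verify against each original: 548 mod 19 = 16, 548 mod 7 = 2, 548 mod 16 = 4, 548 mod 5 = 3.

x ≡ 548 (mod 10640).


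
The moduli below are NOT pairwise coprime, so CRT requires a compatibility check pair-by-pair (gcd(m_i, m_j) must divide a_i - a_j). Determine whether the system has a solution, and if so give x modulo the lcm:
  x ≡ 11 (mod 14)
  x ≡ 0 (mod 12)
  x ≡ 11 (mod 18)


Moduli 14, 12, 18 are not pairwise coprime, so CRT works modulo lcm(m_i) when all pairwise compatibility conditions hold.
Pairwise compatibility: gcd(m_i, m_j) must divide a_i - a_j for every pair.
Merge one congruence at a time:
  Start: x ≡ 11 (mod 14).
  Combine with x ≡ 0 (mod 12): gcd(14, 12) = 2, and 0 - 11 = -11 is NOT divisible by 2.
    ⇒ system is inconsistent (no integer solution).

No solution (the system is inconsistent).


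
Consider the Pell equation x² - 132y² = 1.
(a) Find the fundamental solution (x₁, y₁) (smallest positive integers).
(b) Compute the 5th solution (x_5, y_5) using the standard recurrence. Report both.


Step 1: Find the fundamental solution (x₁, y₁) of x² - 132y² = 1.
  Expand √132 as a continued fraction. a₀ = ⌊√132⌋ = 11; iterate m_{k+1} = d_k·a_k − m_k, d_{k+1} = (132 − m_{k+1}²)/d_k, a_{k+1} = ⌊(a₀ + m_{k+1})/d_{k+1}⌋ (starting m₀ = 0, d₀ = 1), with convergents p_k = a_k·p_{k-1} + p_{k-2}, q_k = a_k·q_{k-1} + q_{k-2} (p₋₁ = 1, q₋₁ = 0):
  k = 0: a₀ = 11; p₀/q₀ = 11/1; p₀² − 132·q₀² = 121 − 132 = -11.
  k = 1: m = 11, d = 11, a = ⌊(11 + 11)/11⌋ = 2; p/q = (2·11 + 1)/(2·1 + 0) = 23/2; p² − 132·q² = 529 − 528 = 1.
  The first convergent with p² − 132·q² = 1 gives the fundamental solution (x₁, y₁) = (23, 2).
Step 2: Apply the recurrence (x_{n+1}, y_{n+1}) = (x₁x_n + 132y₁y_n, x₁y_n + y₁x_n) repeatedly.
  From (x_1, y_1) = (23, 2): x_2 = 23·23 + 132·2·2 = 1057; y_2 = 23·2 + 2·23 = 92.
  From (x_2, y_2) = (1057, 92): x_3 = 23·1057 + 132·2·92 = 48599; y_3 = 23·92 + 2·1057 = 4230.
  From (x_3, y_3) = (48599, 4230): x_4 = 23·48599 + 132·2·4230 = 2234497; y_4 = 23·4230 + 2·48599 = 194488.
  From (x_4, y_4) = (2234497, 194488): x_5 = 23·2234497 + 132·2·194488 = 102738263; y_5 = 23·194488 + 2·2234497 = 8942218.
Step 3: Verify x_5² - 132·y_5² = 10555150684257169 - 10555150684257168 = 1 (should be 1). ✓

(x_1, y_1) = (23, 2); (x_5, y_5) = (102738263, 8942218).


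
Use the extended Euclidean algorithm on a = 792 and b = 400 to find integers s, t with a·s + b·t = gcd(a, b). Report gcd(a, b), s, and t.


Euclidean algorithm on (792, 400) — divide until remainder is 0:
  792 = 1 · 400 + 392
  400 = 1 · 392 + 8
  392 = 49 · 8 + 0
gcd(792, 400) = 8.
Track Bezout coefficients alongside the remainders: start with r₀ = 792 = a·1 + b·0 (s = 1, t = 0) and r₁ = 400 = a·0 + b·1 (s = 0, t = 1); each new remainder r_{k+1} = r_{k-1} − q_k·r_k inherits s_{k+1} = s_{k-1} − q_k·s_k, t_{k+1} = t_{k-1} − q_k·t_k, so r_k = a·s_k + b·t_k at every step:
  q = 1: r = 392, s = 1 − 1·0 = 1, t = 0 − 1·1 = -1  (check: 792·1 + 400·(-1) = 392)
  q = 1: r = 8, s = 0 − 1·1 = -1, t = 1 − 1·(-1) = 2  (check: 792·(-1) + 400·2 = 8)
The row with r = 8 (the gcd) gives the Bezout coefficients s = -1, t = 2.
Result: 792 · (-1) + 400 · (2) = 8.

gcd(792, 400) = 8; s = -1, t = 2 (check: 792·(-1) + 400·2 = 8).


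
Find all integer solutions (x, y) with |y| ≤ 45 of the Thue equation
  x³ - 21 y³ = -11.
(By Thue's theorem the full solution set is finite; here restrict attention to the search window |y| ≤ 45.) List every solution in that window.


The equation is x³ - 21y³ = -11. For fixed y, x³ = 21·y³ − 11, so a solution requires the RHS to be a perfect cube.
Strategy: iterate y from -45 to 45, compute RHS = 21·y³ − 11, and check whether it is a (positive or negative) perfect cube.
Check small values of y:
  y = 0: RHS = -11 is not a perfect cube.
  y = 1: RHS = 10 is not a perfect cube.
  y = -1: RHS = -32 is not a perfect cube.
  y = 2: RHS = 157 is not a perfect cube.
  y = -2: RHS = -179 is not a perfect cube.
  y = 3: RHS = 556 is not a perfect cube.
  y = -3: RHS = -578 is not a perfect cube.
Continuing the search up to |y| = 45 finds no solutions either.
No (x, y) in the scanned range satisfies the equation.

No integer solutions with |y| ≤ 45.


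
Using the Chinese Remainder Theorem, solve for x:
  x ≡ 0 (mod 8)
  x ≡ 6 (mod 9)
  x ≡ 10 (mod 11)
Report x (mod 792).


Moduli 8, 9, 11 are pairwise coprime; by CRT there is a unique solution modulo M = 8 · 9 · 11 = 792.
Solve pairwise, accumulating the modulus:
  Start with x ≡ 0 (mod 8).
  Combine with x ≡ 6 (mod 9): since gcd(8, 9) = 1, we get a unique residue mod 72.
    Write x = 0 + 8·t and substitute into x ≡ 6 (mod 9): 8·t ≡ 6 − 0 = 6 (mod 9).
    The inverse of 8 mod 9 is 8 (since 8·8 = 64 = 7·9 + 1), so t ≡ 8·6 = 48 ≡ 3 (mod 9).
    Then x = 0 + 8·3 = 24, valid modulo lcm(8, 9) = 72: x ≡ 24 (mod 72).
  Combine with x ≡ 10 (mod 11): since gcd(72, 11) = 1, we get a unique residue mod 792.
    Write x = 24 + 72·t and substitute into x ≡ 10 (mod 11): 72·t ≡ 10 − 24 = -14 (mod 11).
    Reduce coefficients mod 11: 6·t ≡ 8 (mod 11).
    The inverse of 6 mod 11 is 2 (since 6·2 = 12 = 1·11 + 1), so t ≡ 2·8 = 16 ≡ 5 (mod 11).
    Then x = 24 + 72·5 = 384, valid modulo lcm(72, 11) = 792: x ≡ 384 (mod 792).
Verify: 384 mod 8 = 0 ✓, 384 mod 9 = 6 ✓, 384 mod 11 = 10 ✓.

x ≡ 384 (mod 792).


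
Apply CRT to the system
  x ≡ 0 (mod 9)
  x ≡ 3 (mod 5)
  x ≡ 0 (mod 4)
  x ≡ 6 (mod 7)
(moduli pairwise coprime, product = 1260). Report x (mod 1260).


Product of moduli M = 9 · 5 · 4 · 7 = 1260.
Merge one congruence at a time:
  Start: x ≡ 0 (mod 9).
  Combine with x ≡ 3 (mod 5); new modulus lcm = 45.
    Write x = 0 + 9·t and substitute into x ≡ 3 (mod 5): 9·t ≡ 3 − 0 = 3 (mod 5).
    Reduce coefficients mod 5: 4·t ≡ 3 (mod 5).
    The inverse of 4 mod 5 is 4 (since 4·4 = 16 = 3·5 + 1), so t ≡ 4·3 = 12 ≡ 2 (mod 5).
    Then x = 0 + 9·2 = 18, valid modulo lcm(9, 5) = 45: x ≡ 18 (mod 45).
  Combine with x ≡ 0 (mod 4); new modulus lcm = 180.
    Write x = 18 + 45·t and substitute into x ≡ 0 (mod 4): 45·t ≡ 0 − 18 = -18 (mod 4).
    Reduce coefficients mod 4: 1·t ≡ 2 (mod 4).
    So t ≡ 2 (mod 4).
    Then x = 18 + 45·2 = 108, valid modulo lcm(45, 4) = 180: x ≡ 108 (mod 180).
  Combine with x ≡ 6 (mod 7); new modulus lcm = 1260.
    Write x = 108 + 180·t and substitute into x ≡ 6 (mod 7): 180·t ≡ 6 − 108 = -102 (mod 7).
    Reduce coefficients mod 7: 5·t ≡ 3 (mod 7).
    The inverse of 5 mod 7 is 3 (since 5·3 = 15 = 2·7 + 1), so t ≡ 3·3 = 9 ≡ 2 (mod 7).
    Then x = 108 + 180·2 = 468, valid modulo lcm(180, 7) = 1260: x ≡ 468 (mod 1260).
Verify against each original: 468 mod 9 = 0, 468 mod 5 = 3, 468 mod 4 = 0, 468 mod 7 = 6.

x ≡ 468 (mod 1260).


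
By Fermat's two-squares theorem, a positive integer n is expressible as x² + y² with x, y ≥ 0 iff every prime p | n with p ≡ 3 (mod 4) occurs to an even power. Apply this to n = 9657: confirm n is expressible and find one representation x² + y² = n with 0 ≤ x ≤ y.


Step 1: Factor n = 9657 = 3^2 · 29 · 37.
Step 2: Check the mod-4 condition on each prime factor: 3 ≡ 3 (mod 4), exponent 2 (must be even); 29 ≡ 1 (mod 4), exponent 1; 37 ≡ 1 (mod 4), exponent 1.
All primes ≡ 3 (mod 4) appear to even exponent (or don't appear), so by the two-squares theorem n IS expressible as a sum of two squares.
Step 3: Build a representation. Group n = k² · m with k = 3 and m = 29 · 37 = 1073 (a product of primes ≡ 1 (mod 4)); a representation of m scales to one of n via (k·x)² + (k·y)² = k²(x² + y²). Each prime p ≡ 1 (mod 4) is itself a sum of two squares; find a² by testing p − a² for a perfect square:
  29: 29 − 1² = 28, 29 − 2² = 25 = 5² ⇒ 29 = 2² + 5².
  37: 37 − 1² = 36 = 6² ⇒ 37 = 1² + 6².
  Combine using the Brahmagupta–Fibonacci identity (a² + b²)(c² + d²) = (ac − bd)² + (ad + bc)² = (ac + bd)² + (ad − bc)²:
  29 · 37 = 1073: from (2² + 5²)(1² + 6²), take (2·1 − 5·6, 2·6 + 5·1) = (2 − 30, 12 + 5) = (-28, 17); dropping signs (only squares matter) gives (28, 17); check 28² + 17² = 784 + 289 = 1073 ✓.
  Scale by k = 3: (3·28, 3·17) = (84, 51).
Step 4: Order so x ≤ y and verify: 51² + 84² = 2601 + 7056 = 9657 = n. ✓

n = 9657 = 51² + 84² (one valid representation with x ≤ y).


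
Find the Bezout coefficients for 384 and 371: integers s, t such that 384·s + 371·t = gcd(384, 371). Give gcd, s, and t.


Euclidean algorithm on (384, 371) — divide until remainder is 0:
  384 = 1 · 371 + 13
  371 = 28 · 13 + 7
  13 = 1 · 7 + 6
  7 = 1 · 6 + 1
  6 = 6 · 1 + 0
gcd(384, 371) = 1.
Track Bezout coefficients alongside the remainders: start with r₀ = 384 = a·1 + b·0 (s = 1, t = 0) and r₁ = 371 = a·0 + b·1 (s = 0, t = 1); each new remainder r_{k+1} = r_{k-1} − q_k·r_k inherits s_{k+1} = s_{k-1} − q_k·s_k, t_{k+1} = t_{k-1} − q_k·t_k, so r_k = a·s_k + b·t_k at every step:
  q = 1: r = 13, s = 1 − 1·0 = 1, t = 0 − 1·1 = -1  (check: 384·1 + 371·(-1) = 13)
  q = 28: r = 7, s = 0 − 28·1 = -28, t = 1 − 28·(-1) = 29  (check: 384·(-28) + 371·29 = 7)
  q = 1: r = 6, s = 1 − 1·(-28) = 29, t = -1 − 1·29 = -30  (check: 384·29 + 371·(-30) = 6)
  q = 1: r = 1, s = -28 − 1·29 = -57, t = 29 − 1·(-30) = 59  (check: 384·(-57) + 371·59 = 1)
The row with r = 1 (the gcd) gives the Bezout coefficients s = -57, t = 59.
Result: 384 · (-57) + 371 · (59) = 1.

gcd(384, 371) = 1; s = -57, t = 59 (check: 384·(-57) + 371·59 = 1).


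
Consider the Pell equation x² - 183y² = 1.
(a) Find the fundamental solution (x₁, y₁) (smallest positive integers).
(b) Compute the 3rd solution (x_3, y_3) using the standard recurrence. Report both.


Step 1: Find the fundamental solution (x₁, y₁) of x² - 183y² = 1.
  Expand √183 as a continued fraction. a₀ = ⌊√183⌋ = 13; iterate m_{k+1} = d_k·a_k − m_k, d_{k+1} = (183 − m_{k+1}²)/d_k, a_{k+1} = ⌊(a₀ + m_{k+1})/d_{k+1}⌋ (starting m₀ = 0, d₀ = 1), with convergents p_k = a_k·p_{k-1} + p_{k-2}, q_k = a_k·q_{k-1} + q_{k-2} (p₋₁ = 1, q₋₁ = 0):
  k = 0: a₀ = 13; p₀/q₀ = 13/1; p₀² − 183·q₀² = 169 − 183 = -14.
  k = 1: m = 13, d = 14, a = ⌊(13 + 13)/14⌋ = 1; p/q = (1·13 + 1)/(1·1 + 0) = 14/1; p² − 183·q² = 196 − 183 = 13.
  k = 2: m = 1, d = 13, a = ⌊(13 + 1)/13⌋ = 1; p/q = (1·14 + 13)/(1·1 + 1) = 27/2; p² − 183·q² = 729 − 732 = -3.
  k = 3: m = 12, d = 3, a = ⌊(13 + 12)/3⌋ = 8; p/q = (8·27 + 14)/(8·2 + 1) = 230/17; p² − 183·q² = 52900 − 52887 = 13.
  k = 4: m = 12, d = 13, a = ⌊(13 + 12)/13⌋ = 1; p/q = (1·230 + 27)/(1·17 + 2) = 257/19; p² − 183·q² = 66049 − 66063 = -14.
  k = 5: m = 1, d = 14, a = ⌊(13 + 1)/14⌋ = 1; p/q = (1·257 + 230)/(1·19 + 17) = 487/36; p² − 183·q² = 237169 − 237168 = 1.
  The first convergent with p² − 183·q² = 1 gives the fundamental solution (x₁, y₁) = (487, 36).
Step 2: Apply the recurrence (x_{n+1}, y_{n+1}) = (x₁x_n + 183y₁y_n, x₁y_n + y₁x_n) repeatedly.
  From (x_1, y_1) = (487, 36): x_2 = 487·487 + 183·36·36 = 474337; y_2 = 487·36 + 36·487 = 35064.
  From (x_2, y_2) = (474337, 35064): x_3 = 487·474337 + 183·36·35064 = 462003751; y_3 = 487·35064 + 36·474337 = 34152300.
Step 3: Verify x_3² - 183·y_3² = 213447465938070001 - 213447465938070000 = 1 (should be 1). ✓

(x_1, y_1) = (487, 36); (x_3, y_3) = (462003751, 34152300).


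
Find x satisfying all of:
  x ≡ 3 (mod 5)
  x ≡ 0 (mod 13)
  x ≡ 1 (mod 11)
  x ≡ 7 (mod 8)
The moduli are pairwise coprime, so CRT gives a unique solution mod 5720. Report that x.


Product of moduli M = 5 · 13 · 11 · 8 = 5720.
Merge one congruence at a time:
  Start: x ≡ 3 (mod 5).
  Combine with x ≡ 0 (mod 13); new modulus lcm = 65.
    Write x = 3 + 5·t and substitute into x ≡ 0 (mod 13): 5·t ≡ 0 − 3 = -3 (mod 13).
    Reduce coefficients mod 13: 5·t ≡ 10 (mod 13).
    The inverse of 5 mod 13 is 8 (since 5·8 = 40 = 3·13 + 1), so t ≡ 8·10 = 80 ≡ 2 (mod 13).
    Then x = 3 + 5·2 = 13, valid modulo lcm(5, 13) = 65: x ≡ 13 (mod 65).
  Combine with x ≡ 1 (mod 11); new modulus lcm = 715.
    Write x = 13 + 65·t and substitute into x ≡ 1 (mod 11): 65·t ≡ 1 − 13 = -12 (mod 11).
    Reduce coefficients mod 11: 10·t ≡ 10 (mod 11).
    The inverse of 10 mod 11 is 10 (since 10·10 = 100 = 9·11 + 1), so t ≡ 10·10 = 100 ≡ 1 (mod 11).
    Then x = 13 + 65·1 = 78, valid modulo lcm(65, 11) = 715: x ≡ 78 (mod 715).
  Combine with x ≡ 7 (mod 8); new modulus lcm = 5720.
    Write x = 78 + 715·t and substitute into x ≡ 7 (mod 8): 715·t ≡ 7 − 78 = -71 (mod 8).
    Reduce coefficients mod 8: 3·t ≡ 1 (mod 8).
    The inverse of 3 mod 8 is 3 (since 3·3 = 9 = 1·8 + 1), so t ≡ 3·1 = 3 ≡ 3 (mod 8).
    Then x = 78 + 715·3 = 2223, valid modulo lcm(715, 8) = 5720: x ≡ 2223 (mod 5720).
Verify against each original: 2223 mod 5 = 3, 2223 mod 13 = 0, 2223 mod 11 = 1, 2223 mod 8 = 7.

x ≡ 2223 (mod 5720).


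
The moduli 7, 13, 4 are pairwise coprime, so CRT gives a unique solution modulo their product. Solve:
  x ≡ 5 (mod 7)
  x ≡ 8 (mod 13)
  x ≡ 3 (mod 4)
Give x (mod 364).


Moduli 7, 13, 4 are pairwise coprime; by CRT there is a unique solution modulo M = 7 · 13 · 4 = 364.
Solve pairwise, accumulating the modulus:
  Start with x ≡ 5 (mod 7).
  Combine with x ≡ 8 (mod 13): since gcd(7, 13) = 1, we get a unique residue mod 91.
    Write x = 5 + 7·t and substitute into x ≡ 8 (mod 13): 7·t ≡ 8 − 5 = 3 (mod 13).
    The inverse of 7 mod 13 is 2 (since 7·2 = 14 = 1·13 + 1), so t ≡ 2·3 = 6 ≡ 6 (mod 13).
    Then x = 5 + 7·6 = 47, valid modulo lcm(7, 13) = 91: x ≡ 47 (mod 91).
  Combine with x ≡ 3 (mod 4): since gcd(91, 4) = 1, we get a unique residue mod 364.
    Write x = 47 + 91·t and substitute into x ≡ 3 (mod 4): 91·t ≡ 3 − 47 = -44 (mod 4).
    Reduce coefficients mod 4: 3·t ≡ 0 (mod 4).
    The inverse of 3 mod 4 is 3 (since 3·3 = 9 = 2·4 + 1), so t ≡ 3·0 = 0 ≡ 0 (mod 4).
    Then x = 47 + 91·0 = 47, valid modulo lcm(91, 4) = 364: x ≡ 47 (mod 364).
Verify: 47 mod 7 = 5 ✓, 47 mod 13 = 8 ✓, 47 mod 4 = 3 ✓.

x ≡ 47 (mod 364).


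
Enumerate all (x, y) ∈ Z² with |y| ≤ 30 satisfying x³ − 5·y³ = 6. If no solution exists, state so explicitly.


The equation is x³ - 5y³ = 6. For fixed y, x³ = 5·y³ + 6, so a solution requires the RHS to be a perfect cube.
Strategy: iterate y from -30 to 30, compute RHS = 5·y³ + 6, and check whether it is a (positive or negative) perfect cube.
Check small values of y:
  y = 0: RHS = 6 is not a perfect cube.
  y = 1: RHS = 11 is not a perfect cube.
  y = -1: RHS = 1 = (1)³ ⇒ x = 1 works.
  y = 2: RHS = 46 is not a perfect cube.
  y = -2: RHS = -34 is not a perfect cube.
  y = 3: RHS = 141 is not a perfect cube.
  y = -3: RHS = -129 is not a perfect cube.
Continuing the search up to |y| = 30 finds no further solutions beyond those listed.
Collected solutions: (1, -1).

Solutions (with |y| ≤ 30): (1, -1).


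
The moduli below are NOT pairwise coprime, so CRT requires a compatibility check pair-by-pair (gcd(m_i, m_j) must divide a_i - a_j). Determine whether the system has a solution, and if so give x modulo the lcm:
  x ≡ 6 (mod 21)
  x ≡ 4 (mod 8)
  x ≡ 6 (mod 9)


Moduli 21, 8, 9 are not pairwise coprime, so CRT works modulo lcm(m_i) when all pairwise compatibility conditions hold.
Pairwise compatibility: gcd(m_i, m_j) must divide a_i - a_j for every pair.
Merge one congruence at a time:
  Start: x ≡ 6 (mod 21).
  Combine with x ≡ 4 (mod 8): gcd(21, 8) = 1; 4 - 6 = -2, which IS divisible by 1, so compatible.
    Write x = 6 + 21·t and substitute into x ≡ 4 (mod 8): 21·t ≡ 4 − 6 = -2 (mod 8).
    Reduce coefficients mod 8: 5·t ≡ 6 (mod 8).
    The inverse of 5 mod 8 is 5 (since 5·5 = 25 = 3·8 + 1), so t ≡ 5·6 = 30 ≡ 6 (mod 8).
    Then x = 6 + 21·6 = 132, valid modulo lcm(21, 8) = 168: x ≡ 132 (mod 168).
  Combine with x ≡ 6 (mod 9): gcd(168, 9) = 3; 6 - 132 = -126, which IS divisible by 3, so compatible.
    Write x = 132 + 168·t and substitute into x ≡ 6 (mod 9): 168·t ≡ 6 − 132 = -126 (mod 9).
    Divide the congruence (and modulus) by g = 3: 56·t ≡ -42 (mod 3).
    Reduce coefficients mod 3: 2·t ≡ 0 (mod 3).
    The inverse of 2 mod 3 is 2 (since 2·2 = 4 = 1·3 + 1), so t ≡ 2·0 = 0 ≡ 0 (mod 3).
    Then x = 132 + 168·0 = 132, valid modulo lcm(168, 9) = 504: x ≡ 132 (mod 504).
Verify: 132 mod 21 = 6, 132 mod 8 = 4, 132 mod 9 = 6.

x ≡ 132 (mod 504).


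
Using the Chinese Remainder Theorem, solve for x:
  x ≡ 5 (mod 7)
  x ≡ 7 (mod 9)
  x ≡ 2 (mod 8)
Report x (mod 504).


Moduli 7, 9, 8 are pairwise coprime; by CRT there is a unique solution modulo M = 7 · 9 · 8 = 504.
Solve pairwise, accumulating the modulus:
  Start with x ≡ 5 (mod 7).
  Combine with x ≡ 7 (mod 9): since gcd(7, 9) = 1, we get a unique residue mod 63.
    Write x = 5 + 7·t and substitute into x ≡ 7 (mod 9): 7·t ≡ 7 − 5 = 2 (mod 9).
    The inverse of 7 mod 9 is 4 (since 7·4 = 28 = 3·9 + 1), so t ≡ 4·2 = 8 ≡ 8 (mod 9).
    Then x = 5 + 7·8 = 61, valid modulo lcm(7, 9) = 63: x ≡ 61 (mod 63).
  Combine with x ≡ 2 (mod 8): since gcd(63, 8) = 1, we get a unique residue mod 504.
    Write x = 61 + 63·t and substitute into x ≡ 2 (mod 8): 63·t ≡ 2 − 61 = -59 (mod 8).
    Reduce coefficients mod 8: 7·t ≡ 5 (mod 8).
    The inverse of 7 mod 8 is 7 (since 7·7 = 49 = 6·8 + 1), so t ≡ 7·5 = 35 ≡ 3 (mod 8).
    Then x = 61 + 63·3 = 250, valid modulo lcm(63, 8) = 504: x ≡ 250 (mod 504).
Verify: 250 mod 7 = 5 ✓, 250 mod 9 = 7 ✓, 250 mod 8 = 2 ✓.

x ≡ 250 (mod 504).


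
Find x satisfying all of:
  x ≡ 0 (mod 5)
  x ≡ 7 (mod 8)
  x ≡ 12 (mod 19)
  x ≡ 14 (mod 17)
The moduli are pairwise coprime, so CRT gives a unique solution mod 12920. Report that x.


Product of moduli M = 5 · 8 · 19 · 17 = 12920.
Merge one congruence at a time:
  Start: x ≡ 0 (mod 5).
  Combine with x ≡ 7 (mod 8); new modulus lcm = 40.
    Write x = 0 + 5·t and substitute into x ≡ 7 (mod 8): 5·t ≡ 7 − 0 = 7 (mod 8).
    The inverse of 5 mod 8 is 5 (since 5·5 = 25 = 3·8 + 1), so t ≡ 5·7 = 35 ≡ 3 (mod 8).
    Then x = 0 + 5·3 = 15, valid modulo lcm(5, 8) = 40: x ≡ 15 (mod 40).
  Combine with x ≡ 12 (mod 19); new modulus lcm = 760.
    Write x = 15 + 40·t and substitute into x ≡ 12 (mod 19): 40·t ≡ 12 − 15 = -3 (mod 19).
    Reduce coefficients mod 19: 2·t ≡ 16 (mod 19).
    The inverse of 2 mod 19 is 10 (since 2·10 = 20 = 1·19 + 1), so t ≡ 10·16 = 160 ≡ 8 (mod 19).
    Then x = 15 + 40·8 = 335, valid modulo lcm(40, 19) = 760: x ≡ 335 (mod 760).
  Combine with x ≡ 14 (mod 17); new modulus lcm = 12920.
    Write x = 335 + 760·t and substitute into x ≡ 14 (mod 17): 760·t ≡ 14 − 335 = -321 (mod 17).
    Reduce coefficients mod 17: 12·t ≡ 2 (mod 17).
    The inverse of 12 mod 17 is 10 (since 12·10 = 120 = 7·17 + 1), so t ≡ 10·2 = 20 ≡ 3 (mod 17).
    Then x = 335 + 760·3 = 2615, valid modulo lcm(760, 17) = 12920: x ≡ 2615 (mod 12920).
Verify against each original: 2615 mod 5 = 0, 2615 mod 8 = 7, 2615 mod 19 = 12, 2615 mod 17 = 14.

x ≡ 2615 (mod 12920).


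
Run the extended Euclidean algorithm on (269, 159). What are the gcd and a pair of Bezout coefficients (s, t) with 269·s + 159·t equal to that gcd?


Euclidean algorithm on (269, 159) — divide until remainder is 0:
  269 = 1 · 159 + 110
  159 = 1 · 110 + 49
  110 = 2 · 49 + 12
  49 = 4 · 12 + 1
  12 = 12 · 1 + 0
gcd(269, 159) = 1.
Track Bezout coefficients alongside the remainders: start with r₀ = 269 = a·1 + b·0 (s = 1, t = 0) and r₁ = 159 = a·0 + b·1 (s = 0, t = 1); each new remainder r_{k+1} = r_{k-1} − q_k·r_k inherits s_{k+1} = s_{k-1} − q_k·s_k, t_{k+1} = t_{k-1} − q_k·t_k, so r_k = a·s_k + b·t_k at every step:
  q = 1: r = 110, s = 1 − 1·0 = 1, t = 0 − 1·1 = -1  (check: 269·1 + 159·(-1) = 110)
  q = 1: r = 49, s = 0 − 1·1 = -1, t = 1 − 1·(-1) = 2  (check: 269·(-1) + 159·2 = 49)
  q = 2: r = 12, s = 1 − 2·(-1) = 3, t = -1 − 2·2 = -5  (check: 269·3 + 159·(-5) = 12)
  q = 4: r = 1, s = -1 − 4·3 = -13, t = 2 − 4·(-5) = 22  (check: 269·(-13) + 159·22 = 1)
The row with r = 1 (the gcd) gives the Bezout coefficients s = -13, t = 22.
Result: 269 · (-13) + 159 · (22) = 1.

gcd(269, 159) = 1; s = -13, t = 22 (check: 269·(-13) + 159·22 = 1).


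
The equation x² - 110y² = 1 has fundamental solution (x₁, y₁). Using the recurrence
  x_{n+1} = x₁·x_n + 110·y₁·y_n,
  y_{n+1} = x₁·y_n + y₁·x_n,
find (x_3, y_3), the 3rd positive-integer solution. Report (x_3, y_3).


Step 1: Find the fundamental solution (x₁, y₁) of x² - 110y² = 1.
  Expand √110 as a continued fraction. a₀ = ⌊√110⌋ = 10; iterate m_{k+1} = d_k·a_k − m_k, d_{k+1} = (110 − m_{k+1}²)/d_k, a_{k+1} = ⌊(a₀ + m_{k+1})/d_{k+1}⌋ (starting m₀ = 0, d₀ = 1), with convergents p_k = a_k·p_{k-1} + p_{k-2}, q_k = a_k·q_{k-1} + q_{k-2} (p₋₁ = 1, q₋₁ = 0):
  k = 0: a₀ = 10; p₀/q₀ = 10/1; p₀² − 110·q₀² = 100 − 110 = -10.
  k = 1: m = 10, d = 10, a = ⌊(10 + 10)/10⌋ = 2; p/q = (2·10 + 1)/(2·1 + 0) = 21/2; p² − 110·q² = 441 − 440 = 1.
  The first convergent with p² − 110·q² = 1 gives the fundamental solution (x₁, y₁) = (21, 2).
Step 2: Apply the recurrence (x_{n+1}, y_{n+1}) = (x₁x_n + 110y₁y_n, x₁y_n + y₁x_n) repeatedly.
  From (x_1, y_1) = (21, 2): x_2 = 21·21 + 110·2·2 = 881; y_2 = 21·2 + 2·21 = 84.
  From (x_2, y_2) = (881, 84): x_3 = 21·881 + 110·2·84 = 36981; y_3 = 21·84 + 2·881 = 3526.
Step 3: Verify x_3² - 110·y_3² = 1367594361 - 1367594360 = 1 (should be 1). ✓

(x_1, y_1) = (21, 2); (x_3, y_3) = (36981, 3526).


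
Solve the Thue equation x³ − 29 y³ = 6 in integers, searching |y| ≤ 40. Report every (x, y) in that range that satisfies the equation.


The equation is x³ - 29y³ = 6. For fixed y, x³ = 29·y³ + 6, so a solution requires the RHS to be a perfect cube.
Strategy: iterate y from -40 to 40, compute RHS = 29·y³ + 6, and check whether it is a (positive or negative) perfect cube.
Check small values of y:
  y = 0: RHS = 6 is not a perfect cube.
  y = 1: RHS = 35 is not a perfect cube.
  y = -1: RHS = -23 is not a perfect cube.
  y = 2: RHS = 238 is not a perfect cube.
  y = -2: RHS = -226 is not a perfect cube.
  y = 3: RHS = 789 is not a perfect cube.
  y = -3: RHS = -777 is not a perfect cube.
Continuing the search up to |y| = 40 finds no solutions either.
No (x, y) in the scanned range satisfies the equation.

No integer solutions with |y| ≤ 40.


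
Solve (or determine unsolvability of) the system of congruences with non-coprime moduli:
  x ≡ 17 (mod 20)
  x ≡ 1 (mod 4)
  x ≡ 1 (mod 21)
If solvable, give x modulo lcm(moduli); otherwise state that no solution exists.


Moduli 20, 4, 21 are not pairwise coprime, so CRT works modulo lcm(m_i) when all pairwise compatibility conditions hold.
Pairwise compatibility: gcd(m_i, m_j) must divide a_i - a_j for every pair.
Merge one congruence at a time:
  Start: x ≡ 17 (mod 20).
  Combine with x ≡ 1 (mod 4): gcd(20, 4) = 4; 1 - 17 = -16, which IS divisible by 4, so compatible.
    Write x = 17 + 20·t and substitute into x ≡ 1 (mod 4): 20·t ≡ 1 − 17 = -16 (mod 4).
    Divide the congruence (and modulus) by g = 4: 5·t ≡ -4 (mod 1).
    Modulo 1 every t works; take t = 0.
    Then x = 17 + 20·0 = 17, valid modulo lcm(20, 4) = 20: x ≡ 17 (mod 20).
  Combine with x ≡ 1 (mod 21): gcd(20, 21) = 1; 1 - 17 = -16, which IS divisible by 1, so compatible.
    Write x = 17 + 20·t and substitute into x ≡ 1 (mod 21): 20·t ≡ 1 − 17 = -16 (mod 21).
    Reduce coefficients mod 21: 20·t ≡ 5 (mod 21).
    The inverse of 20 mod 21 is 20 (since 20·20 = 400 = 19·21 + 1), so t ≡ 20·5 = 100 ≡ 16 (mod 21).
    Then x = 17 + 20·16 = 337, valid modulo lcm(20, 21) = 420: x ≡ 337 (mod 420).
Verify: 337 mod 20 = 17, 337 mod 4 = 1, 337 mod 21 = 1.

x ≡ 337 (mod 420).


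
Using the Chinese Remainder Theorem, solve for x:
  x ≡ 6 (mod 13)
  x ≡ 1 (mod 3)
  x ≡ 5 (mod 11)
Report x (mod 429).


Moduli 13, 3, 11 are pairwise coprime; by CRT there is a unique solution modulo M = 13 · 3 · 11 = 429.
Solve pairwise, accumulating the modulus:
  Start with x ≡ 6 (mod 13).
  Combine with x ≡ 1 (mod 3): since gcd(13, 3) = 1, we get a unique residue mod 39.
    Write x = 6 + 13·t and substitute into x ≡ 1 (mod 3): 13·t ≡ 1 − 6 = -5 (mod 3).
    Reduce coefficients mod 3: 1·t ≡ 1 (mod 3).
    So t ≡ 1 (mod 3).
    Then x = 6 + 13·1 = 19, valid modulo lcm(13, 3) = 39: x ≡ 19 (mod 39).
  Combine with x ≡ 5 (mod 11): since gcd(39, 11) = 1, we get a unique residue mod 429.
    Write x = 19 + 39·t and substitute into x ≡ 5 (mod 11): 39·t ≡ 5 − 19 = -14 (mod 11).
    Reduce coefficients mod 11: 6·t ≡ 8 (mod 11).
    The inverse of 6 mod 11 is 2 (since 6·2 = 12 = 1·11 + 1), so t ≡ 2·8 = 16 ≡ 5 (mod 11).
    Then x = 19 + 39·5 = 214, valid modulo lcm(39, 11) = 429: x ≡ 214 (mod 429).
Verify: 214 mod 13 = 6 ✓, 214 mod 3 = 1 ✓, 214 mod 11 = 5 ✓.

x ≡ 214 (mod 429).


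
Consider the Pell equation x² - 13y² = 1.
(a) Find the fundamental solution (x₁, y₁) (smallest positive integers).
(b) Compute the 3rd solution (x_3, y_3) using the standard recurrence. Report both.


Step 1: Find the fundamental solution (x₁, y₁) of x² - 13y² = 1.
  Expand √13 as a continued fraction. a₀ = ⌊√13⌋ = 3; iterate m_{k+1} = d_k·a_k − m_k, d_{k+1} = (13 − m_{k+1}²)/d_k, a_{k+1} = ⌊(a₀ + m_{k+1})/d_{k+1}⌋ (starting m₀ = 0, d₀ = 1), with convergents p_k = a_k·p_{k-1} + p_{k-2}, q_k = a_k·q_{k-1} + q_{k-2} (p₋₁ = 1, q₋₁ = 0):
  k = 0: a₀ = 3; p₀/q₀ = 3/1; p₀² − 13·q₀² = 9 − 13 = -4.
  k = 1: m = 3, d = 4, a = ⌊(3 + 3)/4⌋ = 1; p/q = (1·3 + 1)/(1·1 + 0) = 4/1; p² − 13·q² = 16 − 13 = 3.
  k = 2: m = 1, d = 3, a = ⌊(3 + 1)/3⌋ = 1; p/q = (1·4 + 3)/(1·1 + 1) = 7/2; p² − 13·q² = 49 − 52 = -3.
  k = 3: m = 2, d = 3, a = ⌊(3 + 2)/3⌋ = 1; p/q = (1·7 + 4)/(1·2 + 1) = 11/3; p² − 13·q² = 121 − 117 = 4.
  k = 4: m = 1, d = 4, a = ⌊(3 + 1)/4⌋ = 1; p/q = (1·11 + 7)/(1·3 + 2) = 18/5; p² − 13·q² = 324 − 325 = -1.
  k = 5: m = 3, d = 1, a = ⌊(3 + 3)/1⌋ = 6; p/q = (6·18 + 11)/(6·5 + 3) = 119/33; p² − 13·q² = 14161 − 14157 = 4.
  k = 6: m = 3, d = 4, a = ⌊(3 + 3)/4⌋ = 1; p/q = (1·119 + 18)/(1·33 + 5) = 137/38; p² − 13·q² = 18769 − 18772 = -3.
  k = 7: m = 1, d = 3, a = ⌊(3 + 1)/3⌋ = 1; p/q = (1·137 + 119)/(1·38 + 33) = 256/71; p² − 13·q² = 65536 − 65533 = 3.
  k = 8: m = 2, d = 3, a = ⌊(3 + 2)/3⌋ = 1; p/q = (1·256 + 137)/(1·71 + 38) = 393/109; p² − 13·q² = 154449 − 154453 = -4.
  k = 9: m = 1, d = 4, a = ⌊(3 + 1)/4⌋ = 1; p/q = (1·393 + 256)/(1·109 + 71) = 649/180; p² − 13·q² = 421201 − 421200 = 1.
  The first convergent with p² − 13·q² = 1 gives the fundamental solution (x₁, y₁) = (649, 180).
Step 2: Apply the recurrence (x_{n+1}, y_{n+1}) = (x₁x_n + 13y₁y_n, x₁y_n + y₁x_n) repeatedly.
  From (x_1, y_1) = (649, 180): x_2 = 649·649 + 13·180·180 = 842401; y_2 = 649·180 + 180·649 = 233640.
  From (x_2, y_2) = (842401, 233640): x_3 = 649·842401 + 13·180·233640 = 1093435849; y_3 = 649·233640 + 180·842401 = 303264540.
Step 3: Verify x_3² - 13·y_3² = 1195601955878350801 - 1195601955878350800 = 1 (should be 1). ✓

(x_1, y_1) = (649, 180); (x_3, y_3) = (1093435849, 303264540).


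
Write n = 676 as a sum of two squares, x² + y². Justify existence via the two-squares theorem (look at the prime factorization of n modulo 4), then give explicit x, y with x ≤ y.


Step 1: Factor n = 676 = 2^2 · 13^2.
Step 2: Check the mod-4 condition on each prime factor: 2 = 2 (special); 13 ≡ 1 (mod 4), exponent 2.
All primes ≡ 3 (mod 4) appear to even exponent (or don't appear), so by the two-squares theorem n IS expressible as a sum of two squares.
Step 3: Build a representation. Group n = k² · m with k = 2 and m = 13 · 13 = 169 (a product of primes ≡ 1 (mod 4)); a representation of m scales to one of n via (k·x)² + (k·y)² = k²(x² + y²). Each prime p ≡ 1 (mod 4) is itself a sum of two squares; find a² by testing p − a² for a perfect square:
  13: 13 − 1² = 12, 13 − 2² = 9 = 3² ⇒ 13 = 2² + 3².
  Combine using the Brahmagupta–Fibonacci identity (a² + b²)(c² + d²) = (ac − bd)² + (ad + bc)² = (ac + bd)² + (ad − bc)²:
  13 · 13 = 169: from (2² + 3²)(2² + 3²), take (2·2 − 3·3, 2·3 + 3·2) = (4 − 9, 6 + 6) = (-5, 12); dropping signs (only squares matter) gives (5, 12); check 5² + 12² = 25 + 144 = 169 ✓.
  Scale by k = 2: (2·5, 2·12) = (10, 24).
Step 4: Order so x ≤ y and verify: 10² + 24² = 100 + 576 = 676 = n. ✓

n = 676 = 10² + 24² (one valid representation with x ≤ y).


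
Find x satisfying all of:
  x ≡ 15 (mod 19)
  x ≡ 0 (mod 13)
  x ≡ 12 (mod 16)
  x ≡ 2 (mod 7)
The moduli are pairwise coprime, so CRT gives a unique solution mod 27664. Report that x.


Product of moduli M = 19 · 13 · 16 · 7 = 27664.
Merge one congruence at a time:
  Start: x ≡ 15 (mod 19).
  Combine with x ≡ 0 (mod 13); new modulus lcm = 247.
    Write x = 15 + 19·t and substitute into x ≡ 0 (mod 13): 19·t ≡ 0 − 15 = -15 (mod 13).
    Reduce coefficients mod 13: 6·t ≡ 11 (mod 13).
    The inverse of 6 mod 13 is 11 (since 6·11 = 66 = 5·13 + 1), so t ≡ 11·11 = 121 ≡ 4 (mod 13).
    Then x = 15 + 19·4 = 91, valid modulo lcm(19, 13) = 247: x ≡ 91 (mod 247).
  Combine with x ≡ 12 (mod 16); new modulus lcm = 3952.
    Write x = 91 + 247·t and substitute into x ≡ 12 (mod 16): 247·t ≡ 12 − 91 = -79 (mod 16).
    Reduce coefficients mod 16: 7·t ≡ 1 (mod 16).
    The inverse of 7 mod 16 is 7 (since 7·7 = 49 = 3·16 + 1), so t ≡ 7·1 = 7 ≡ 7 (mod 16).
    Then x = 91 + 247·7 = 1820, valid modulo lcm(247, 16) = 3952: x ≡ 1820 (mod 3952).
  Combine with x ≡ 2 (mod 7); new modulus lcm = 27664.
    Write x = 1820 + 3952·t and substitute into x ≡ 2 (mod 7): 3952·t ≡ 2 − 1820 = -1818 (mod 7).
    Reduce coefficients mod 7: 4·t ≡ 2 (mod 7).
    The inverse of 4 mod 7 is 2 (since 4·2 = 8 = 1·7 + 1), so t ≡ 2·2 = 4 ≡ 4 (mod 7).
    Then x = 1820 + 3952·4 = 17628, valid modulo lcm(3952, 7) = 27664: x ≡ 17628 (mod 27664).
Verify against each original: 17628 mod 19 = 15, 17628 mod 13 = 0, 17628 mod 16 = 12, 17628 mod 7 = 2.

x ≡ 17628 (mod 27664).


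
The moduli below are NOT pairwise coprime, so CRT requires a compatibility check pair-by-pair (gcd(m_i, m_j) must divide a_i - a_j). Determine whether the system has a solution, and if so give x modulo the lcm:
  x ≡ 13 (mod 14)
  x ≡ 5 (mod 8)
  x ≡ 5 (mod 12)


Moduli 14, 8, 12 are not pairwise coprime, so CRT works modulo lcm(m_i) when all pairwise compatibility conditions hold.
Pairwise compatibility: gcd(m_i, m_j) must divide a_i - a_j for every pair.
Merge one congruence at a time:
  Start: x ≡ 13 (mod 14).
  Combine with x ≡ 5 (mod 8): gcd(14, 8) = 2; 5 - 13 = -8, which IS divisible by 2, so compatible.
    Write x = 13 + 14·t and substitute into x ≡ 5 (mod 8): 14·t ≡ 5 − 13 = -8 (mod 8).
    Divide the congruence (and modulus) by g = 2: 7·t ≡ -4 (mod 4).
    Reduce coefficients mod 4: 3·t ≡ 0 (mod 4).
    The inverse of 3 mod 4 is 3 (since 3·3 = 9 = 2·4 + 1), so t ≡ 3·0 = 0 ≡ 0 (mod 4).
    Then x = 13 + 14·0 = 13, valid modulo lcm(14, 8) = 56: x ≡ 13 (mod 56).
  Combine with x ≡ 5 (mod 12): gcd(56, 12) = 4; 5 - 13 = -8, which IS divisible by 4, so compatible.
    Write x = 13 + 56·t and substitute into x ≡ 5 (mod 12): 56·t ≡ 5 − 13 = -8 (mod 12).
    Divide the congruence (and modulus) by g = 4: 14·t ≡ -2 (mod 3).
    Reduce coefficients mod 3: 2·t ≡ 1 (mod 3).
    The inverse of 2 mod 3 is 2 (since 2·2 = 4 = 1·3 + 1), so t ≡ 2·1 = 2 ≡ 2 (mod 3).
    Then x = 13 + 56·2 = 125, valid modulo lcm(56, 12) = 168: x ≡ 125 (mod 168).
Verify: 125 mod 14 = 13, 125 mod 8 = 5, 125 mod 12 = 5.

x ≡ 125 (mod 168).


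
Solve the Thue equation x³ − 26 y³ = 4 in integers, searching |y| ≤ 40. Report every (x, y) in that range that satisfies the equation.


The equation is x³ - 26y³ = 4. For fixed y, x³ = 26·y³ + 4, so a solution requires the RHS to be a perfect cube.
Strategy: iterate y from -40 to 40, compute RHS = 26·y³ + 4, and check whether it is a (positive or negative) perfect cube.
Check small values of y:
  y = 0: RHS = 4 is not a perfect cube.
  y = 1: RHS = 30 is not a perfect cube.
  y = -1: RHS = -22 is not a perfect cube.
  y = 2: RHS = 212 is not a perfect cube.
  y = -2: RHS = -204 is not a perfect cube.
  y = 3: RHS = 706 is not a perfect cube.
  y = -3: RHS = -698 is not a perfect cube.
Continuing the search up to |y| = 40 finds no solutions either.
No (x, y) in the scanned range satisfies the equation.

No integer solutions with |y| ≤ 40.


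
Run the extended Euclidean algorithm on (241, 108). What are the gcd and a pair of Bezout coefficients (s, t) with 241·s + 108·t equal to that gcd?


Euclidean algorithm on (241, 108) — divide until remainder is 0:
  241 = 2 · 108 + 25
  108 = 4 · 25 + 8
  25 = 3 · 8 + 1
  8 = 8 · 1 + 0
gcd(241, 108) = 1.
Track Bezout coefficients alongside the remainders: start with r₀ = 241 = a·1 + b·0 (s = 1, t = 0) and r₁ = 108 = a·0 + b·1 (s = 0, t = 1); each new remainder r_{k+1} = r_{k-1} − q_k·r_k inherits s_{k+1} = s_{k-1} − q_k·s_k, t_{k+1} = t_{k-1} − q_k·t_k, so r_k = a·s_k + b·t_k at every step:
  q = 2: r = 25, s = 1 − 2·0 = 1, t = 0 − 2·1 = -2  (check: 241·1 + 108·(-2) = 25)
  q = 4: r = 8, s = 0 − 4·1 = -4, t = 1 − 4·(-2) = 9  (check: 241·(-4) + 108·9 = 8)
  q = 3: r = 1, s = 1 − 3·(-4) = 13, t = -2 − 3·9 = -29  (check: 241·13 + 108·(-29) = 1)
The row with r = 1 (the gcd) gives the Bezout coefficients s = 13, t = -29.
Result: 241 · (13) + 108 · (-29) = 1.

gcd(241, 108) = 1; s = 13, t = -29 (check: 241·13 + 108·(-29) = 1).
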